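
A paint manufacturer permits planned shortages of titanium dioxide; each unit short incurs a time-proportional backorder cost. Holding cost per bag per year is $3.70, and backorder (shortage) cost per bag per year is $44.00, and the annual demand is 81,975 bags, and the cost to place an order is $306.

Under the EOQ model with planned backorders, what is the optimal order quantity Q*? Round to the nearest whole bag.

3,834 bags

Q* = √(2DS/H) · √((H + b)/b)
   = √(2 × 81,975 × 306 / 3.7) · √((3.7 + 44) / 44)
   = 3,682.269 × 1.0412 ≈ 3,833.97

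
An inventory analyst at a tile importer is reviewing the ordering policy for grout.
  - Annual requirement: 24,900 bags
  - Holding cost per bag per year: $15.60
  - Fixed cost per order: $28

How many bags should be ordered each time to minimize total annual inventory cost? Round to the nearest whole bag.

299 bags

EOQ = √(2DS/H) = √(2 × 24,900 × 28 / 15.6)
    = √(89,384.62) ≈ 298.97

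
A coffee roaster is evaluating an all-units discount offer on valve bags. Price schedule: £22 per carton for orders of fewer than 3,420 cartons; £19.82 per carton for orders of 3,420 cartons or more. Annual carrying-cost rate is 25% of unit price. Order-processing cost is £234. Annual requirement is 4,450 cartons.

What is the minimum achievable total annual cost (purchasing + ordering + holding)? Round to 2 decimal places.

H₁ = 25%×£22 = £5.5000;  H₂ = 25%×£19.82 = £4.9550
EOQ₁ = √(2×4,450×234/5.5000) = 615.35  (< 3,420, feasible at tier 1)
EOQ₂ = √(2×4,450×234/4.9550) = 648.31  (< 3,420 → use Q = 3,420 at tier-2 price)
TC(tier 1 (EOQ₁), Q≈615.3) = £101,284.42
TC(tier 2, Q≈3,420.0) = £96,976.52
Minimum at tier 2: £96,976.52

£96,976.52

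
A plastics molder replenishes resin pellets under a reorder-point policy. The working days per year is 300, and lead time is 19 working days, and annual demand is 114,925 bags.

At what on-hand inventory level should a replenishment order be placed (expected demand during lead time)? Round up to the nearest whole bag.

7,279 bags

Daily demand d = 114,925 / 300 = 383.083 bags/day
Demand during lead time = 383.083 × 19 = 7,278.58
Reorder point = 7,278.58 → round up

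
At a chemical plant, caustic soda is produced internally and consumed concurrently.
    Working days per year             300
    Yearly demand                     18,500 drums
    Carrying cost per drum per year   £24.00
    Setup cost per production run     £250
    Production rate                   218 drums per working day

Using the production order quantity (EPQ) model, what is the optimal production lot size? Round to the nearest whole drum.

733 drums

Daily demand d = 18,500/300 = 61.667; p = 218; 1 − d/p = 0.71713
EPQ = √(2DS / (H(1 − d/p)))
    = √(2 × 18,500 × 250 / (24 × 0.71713)) ≈ 733.11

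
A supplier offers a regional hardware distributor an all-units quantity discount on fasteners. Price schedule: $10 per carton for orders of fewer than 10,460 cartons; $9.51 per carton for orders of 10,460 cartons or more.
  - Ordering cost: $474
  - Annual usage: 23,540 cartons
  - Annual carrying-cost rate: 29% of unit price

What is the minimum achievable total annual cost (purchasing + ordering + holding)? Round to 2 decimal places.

H₁ = 29%×$10 = $2.9000;  H₂ = 29%×$9.51 = $2.7579
EOQ₁ = √(2×23,540×474/2.9000) = 2,774.01  (< 10,460, feasible at tier 1)
EOQ₂ = √(2×23,540×474/2.7579) = 2,844.58  (< 10,460 → use Q = 10,460 at tier-2 price)
TC(tier 1 (EOQ₁), Q≈2,774.0) = $243,444.64
TC(tier 2, Q≈10,460.0) = $239,355.94
Minimum at tier 2: $239,355.94

$239,355.94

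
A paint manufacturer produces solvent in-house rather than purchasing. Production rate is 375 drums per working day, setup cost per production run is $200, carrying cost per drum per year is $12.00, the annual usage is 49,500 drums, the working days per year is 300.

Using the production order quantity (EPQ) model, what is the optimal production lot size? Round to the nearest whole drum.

d = 49,500/300 = 165.0000 drums/day;  effective holding cost H(1 − d/p) = 12·(1 − 165.0000/375) = 6.72000
Q* = √(2DS / H_eff) = √(2·49,500·200 / 6.72000) ≈ 1,716.52

1,717 drums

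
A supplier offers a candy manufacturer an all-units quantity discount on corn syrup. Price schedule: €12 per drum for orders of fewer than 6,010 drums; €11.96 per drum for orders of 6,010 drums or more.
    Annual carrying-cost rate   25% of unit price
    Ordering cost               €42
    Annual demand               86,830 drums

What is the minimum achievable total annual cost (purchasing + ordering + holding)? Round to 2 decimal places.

H₁ = 25%×€12 = €3.0000;  H₂ = 25%×€11.96 = €2.9900
EOQ₁ = √(2×86,830×42/3.0000) = 1,559.24  (< 6,010, feasible at tier 1)
EOQ₂ = √(2×86,830×42/2.9900) = 1,561.85  (< 6,010 → use Q = 6,010 at tier-2 price)
TC(tier 1 (EOQ₁), Q≈1,559.2) = €1,046,637.73
TC(tier 2, Q≈6,010.0) = €1,048,078.55
Minimum at tier 1 (EOQ₁): €1,046,637.73

€1,046,637.73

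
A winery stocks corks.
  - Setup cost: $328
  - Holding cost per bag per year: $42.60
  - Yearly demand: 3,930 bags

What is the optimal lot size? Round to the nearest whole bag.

Q* = √(2·D·S / H) = √(2·3,930·328 / 42.6) = √60,518.3 ≈ 246.00

246 bags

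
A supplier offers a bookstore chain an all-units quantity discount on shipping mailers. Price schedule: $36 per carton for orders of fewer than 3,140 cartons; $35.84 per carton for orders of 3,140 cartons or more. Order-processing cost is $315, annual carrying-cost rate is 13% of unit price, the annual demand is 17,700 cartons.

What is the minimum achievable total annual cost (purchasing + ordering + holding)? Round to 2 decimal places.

H₁ = 13%×$36 = $4.6800;  H₂ = 13%×$35.84 = $4.6592
EOQ₁ = √(2×17,700×315/4.6800) = 1,543.60  (< 3,140, feasible at tier 1)
EOQ₂ = √(2×17,700×315/4.6592) = 1,547.04  (< 3,140 → use Q = 3,140 at tier-2 price)
TC(tier 1 (EOQ₁), Q≈1,543.6) = $644,424.03
TC(tier 2, Q≈3,140.0) = $643,458.58
Minimum at tier 2: $643,458.58

$643,458.58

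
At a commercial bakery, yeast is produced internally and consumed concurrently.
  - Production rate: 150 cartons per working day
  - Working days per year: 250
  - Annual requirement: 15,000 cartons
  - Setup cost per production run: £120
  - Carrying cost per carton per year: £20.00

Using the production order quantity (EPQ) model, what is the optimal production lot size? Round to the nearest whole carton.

Daily demand d = 15,000/250 = 60.000; p = 150; 1 − d/p = 0.60000
EPQ = √(2DS / (H(1 − d/p)))
    = √(2 × 15,000 × 120 / (20 × 0.60000)) ≈ 547.72

548 cartons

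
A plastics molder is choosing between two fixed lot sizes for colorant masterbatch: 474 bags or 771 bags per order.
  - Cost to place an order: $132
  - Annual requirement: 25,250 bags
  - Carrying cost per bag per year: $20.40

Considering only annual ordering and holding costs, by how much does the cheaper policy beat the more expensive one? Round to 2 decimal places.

$320.71

TC(Q) = (D/Q)S + (Q/2)H
TC(474) = (25,250/474)×132 + (474/2)×20.4 = $11,866.45
TC(771) = (25,250/771)×132 + (771/2)×20.4 = $12,187.16
Lots of 474 are cheaper by $320.71.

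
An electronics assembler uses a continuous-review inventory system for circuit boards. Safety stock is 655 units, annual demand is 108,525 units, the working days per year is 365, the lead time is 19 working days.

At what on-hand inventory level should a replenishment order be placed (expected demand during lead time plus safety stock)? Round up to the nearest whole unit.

Daily demand d = 108,525 / 365 = 297.329 units/day
Demand during lead time = 297.329 × 19 = 5,649.25
Reorder point = 5,649.25 + 655 = 6,304.25 → round up

6,305 units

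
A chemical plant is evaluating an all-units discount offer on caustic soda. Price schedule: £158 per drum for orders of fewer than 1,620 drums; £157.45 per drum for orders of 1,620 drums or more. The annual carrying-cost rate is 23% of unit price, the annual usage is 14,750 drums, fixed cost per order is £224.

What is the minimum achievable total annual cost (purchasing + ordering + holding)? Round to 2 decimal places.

H₁ = 23%×£158 = £36.3400;  H₂ = 23%×£157.45 = £36.2135
EOQ₁ = √(2×14,750×224/36.3400) = 426.42  (< 1,620, feasible at tier 1)
EOQ₂ = √(2×14,750×224/36.2135) = 427.17  (< 1,620 → use Q = 1,620 at tier-2 price)
TC(tier 1 (EOQ₁), Q≈426.4) = £2,345,996.28
TC(tier 2, Q≈1,620.0) = £2,353,759.94
Minimum at tier 1 (EOQ₁): £2,345,996.28

£2,345,996.28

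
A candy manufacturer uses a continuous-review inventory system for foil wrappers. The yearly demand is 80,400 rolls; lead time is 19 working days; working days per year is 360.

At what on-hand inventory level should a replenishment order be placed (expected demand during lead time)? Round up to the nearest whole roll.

Daily demand d = 80,400 / 360 = 223.333 rolls/day
Demand during lead time = 223.333 × 19 = 4,243.33
Reorder point = 4,243.33 → round up

4,244 rolls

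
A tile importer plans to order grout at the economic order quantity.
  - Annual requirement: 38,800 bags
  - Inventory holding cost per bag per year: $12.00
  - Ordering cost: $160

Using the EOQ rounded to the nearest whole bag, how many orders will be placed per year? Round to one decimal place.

38.2 orders per year

Optimal lot size Q* = (2 × 38,800 × $160 / $12)^½ ≈ 1,017.19 → Q = 1,017
N = D/Q = 38,800/1,017 ≈ 38.151 orders/yr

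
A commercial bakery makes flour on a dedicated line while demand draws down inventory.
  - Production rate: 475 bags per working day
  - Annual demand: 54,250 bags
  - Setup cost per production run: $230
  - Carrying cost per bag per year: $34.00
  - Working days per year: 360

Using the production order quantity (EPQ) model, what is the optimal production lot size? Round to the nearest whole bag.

d = 54,250/360 = 150.6944 bags/day;  effective holding cost H(1 − d/p) = 34·(1 − 150.6944/475) = 23.21345
Q* = √(2DS / H_eff) = √(2·54,250·230 / 23.21345) ≈ 1,036.83

1,037 bags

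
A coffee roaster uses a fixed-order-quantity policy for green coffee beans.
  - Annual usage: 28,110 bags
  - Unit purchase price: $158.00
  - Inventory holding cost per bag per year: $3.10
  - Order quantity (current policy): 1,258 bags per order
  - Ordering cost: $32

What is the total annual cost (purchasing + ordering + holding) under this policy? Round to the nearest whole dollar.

Ordering: D/Q × S = 28,110/1,258 × $32 = $715.04
Holding:  Q/2 × H = 1,258/2 × $3.1 = $1,949.90
Purchase cost = D·C = 28,110 × 158 = $4,441,380.00
Total = $715.04 + $1,949.90 + $4,441,380.00 = $4,444,044.94

$4,444,045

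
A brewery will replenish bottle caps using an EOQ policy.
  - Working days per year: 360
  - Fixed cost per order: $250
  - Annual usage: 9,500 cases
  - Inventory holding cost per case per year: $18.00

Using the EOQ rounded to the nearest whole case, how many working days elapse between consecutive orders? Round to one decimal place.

19.5 days

Q* = √(2·D·S / H) = √(2·9,500·250 / 18) = √263,888.9 ≈ 513.70 → Q = 514 cases
T = Q/D × 360 days = 514/9,500 × 360 = 19.478 days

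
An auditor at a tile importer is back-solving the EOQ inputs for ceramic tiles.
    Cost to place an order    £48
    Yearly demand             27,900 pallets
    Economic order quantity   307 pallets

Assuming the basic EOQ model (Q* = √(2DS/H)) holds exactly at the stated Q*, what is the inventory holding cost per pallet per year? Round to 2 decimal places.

£28.42

EOQ relation: Q² = 2DS/H, so rearrange for the unknown.
H = 2DS / Q² = 2 × 27,900 × 48 / 307² = 28.4183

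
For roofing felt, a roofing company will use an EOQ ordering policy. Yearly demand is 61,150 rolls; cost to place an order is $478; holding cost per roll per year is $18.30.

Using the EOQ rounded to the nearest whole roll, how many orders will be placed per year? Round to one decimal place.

EOQ = √(2DS/H) = √(2 × 61,150 × 478 / 18.3)
    = √(3,194,502.73) ≈ 1,787.32 → Q = 1,787
N = D/Q = 61,150/1,787 ≈ 34.219 orders/yr

34.2 orders per year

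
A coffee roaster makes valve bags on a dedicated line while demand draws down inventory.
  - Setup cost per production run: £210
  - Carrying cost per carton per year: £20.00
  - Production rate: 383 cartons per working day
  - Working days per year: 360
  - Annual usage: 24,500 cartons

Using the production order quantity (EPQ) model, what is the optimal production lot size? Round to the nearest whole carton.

791 cartons

d = 24,500/360 = 68.0556 cartons/day;  effective holding cost H(1 − d/p) = 20·(1 − 68.0556/383) = 16.44619
Q* = √(2DS / H_eff) = √(2·24,500·210 / 16.44619) ≈ 791.00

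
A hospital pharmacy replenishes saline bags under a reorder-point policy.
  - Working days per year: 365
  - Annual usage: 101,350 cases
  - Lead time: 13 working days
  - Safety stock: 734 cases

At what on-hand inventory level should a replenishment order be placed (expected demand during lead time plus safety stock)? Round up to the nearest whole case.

Daily demand d = 101,350 / 365 = 277.671 cases/day
Demand during lead time = 277.671 × 13 = 3,609.73
Reorder point = 3,609.73 + 734 = 4,343.73 → round up

4,344 cases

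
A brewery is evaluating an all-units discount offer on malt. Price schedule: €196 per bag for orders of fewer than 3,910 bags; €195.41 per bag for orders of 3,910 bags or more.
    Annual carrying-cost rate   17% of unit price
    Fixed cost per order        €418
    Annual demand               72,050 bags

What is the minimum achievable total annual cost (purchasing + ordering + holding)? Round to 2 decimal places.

H₁ = 17%×€196 = €33.3200;  H₂ = 17%×€195.41 = €33.2197
EOQ₁ = √(2×72,050×418/33.3200) = 1,344.52  (< 3,910, feasible at tier 1)
EOQ₂ = √(2×72,050×418/33.2197) = 1,346.55  (< 3,910 → use Q = 3,910 at tier-2 price)
TC(tier 1 (EOQ₁), Q≈1,344.5) = €14,166,599.44
TC(tier 2, Q≈3,910.0) = €14,151,937.55
Minimum at tier 2: €14,151,937.55

€14,151,937.55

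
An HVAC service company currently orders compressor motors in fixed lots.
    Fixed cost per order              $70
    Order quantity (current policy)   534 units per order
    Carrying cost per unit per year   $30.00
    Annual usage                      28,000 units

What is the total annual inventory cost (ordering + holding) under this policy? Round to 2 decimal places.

Orders/yr = 28,000/534 = 52.434; ordering cost = 52.434 × $70 = $3,670.41
Average inventory = 534/2 = 267; holding cost = 267 × $30 = $8,010.00
Total = $3,670.41 + $8,010.00 = $11,680.41

$11,680.41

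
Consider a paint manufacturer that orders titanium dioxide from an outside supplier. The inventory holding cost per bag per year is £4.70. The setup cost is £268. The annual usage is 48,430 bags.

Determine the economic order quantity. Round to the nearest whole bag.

2,350 bags

Optimal lot size Q* = (2 × 48,430 × £268 / £4.7)^½ ≈ 2,350.12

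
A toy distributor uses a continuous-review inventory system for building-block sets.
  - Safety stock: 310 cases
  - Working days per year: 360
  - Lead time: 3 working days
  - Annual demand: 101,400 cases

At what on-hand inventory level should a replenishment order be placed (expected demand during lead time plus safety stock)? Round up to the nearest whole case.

1,155 cases

Daily demand d = 101,400 / 360 = 281.667 cases/day
Demand during lead time = 281.667 × 3 = 845.00
Reorder point = 845.00 + 310 = 1,155.00 → round up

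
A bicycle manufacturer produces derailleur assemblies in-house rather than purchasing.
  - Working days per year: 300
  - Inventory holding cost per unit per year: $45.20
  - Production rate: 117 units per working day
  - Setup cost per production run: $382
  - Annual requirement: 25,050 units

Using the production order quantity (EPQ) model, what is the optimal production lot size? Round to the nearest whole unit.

1,216 units

Daily demand d = 25,050/300 = 83.500; p = 117; 1 − d/p = 0.28632
EPQ = √(2DS / (H(1 − d/p)))
    = √(2 × 25,050 × 382 / (45.2 × 0.28632)) ≈ 1,216.05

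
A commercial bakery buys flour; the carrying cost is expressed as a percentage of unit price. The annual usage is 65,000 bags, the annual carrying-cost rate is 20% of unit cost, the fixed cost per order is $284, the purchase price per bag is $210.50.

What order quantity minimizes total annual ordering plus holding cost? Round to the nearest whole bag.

Carrying cost H = $210.5 × 20% = $42.1000/bag/yr
Q* = √(2·D·S / H) = √(2·65,000·284 / 42.1) = √876,959.6 ≈ 936.46

936 bags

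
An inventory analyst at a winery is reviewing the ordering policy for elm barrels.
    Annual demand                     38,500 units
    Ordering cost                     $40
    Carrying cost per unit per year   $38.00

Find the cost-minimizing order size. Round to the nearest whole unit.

285 units

2DS/H = 2·38,500·40/38 = 81,052.63
EOQ = √81,052.63 ≈ 284.70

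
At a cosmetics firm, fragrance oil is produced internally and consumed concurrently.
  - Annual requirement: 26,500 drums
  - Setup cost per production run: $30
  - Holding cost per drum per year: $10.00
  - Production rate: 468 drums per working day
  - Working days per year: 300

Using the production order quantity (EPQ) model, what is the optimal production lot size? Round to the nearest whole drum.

Daily demand d = 26,500/300 = 88.333; p = 468; 1 − d/p = 0.81125
EPQ = √(2DS / (H(1 − d/p)))
    = √(2 × 26,500 × 30 / (10 × 0.81125)) ≈ 442.71

443 drums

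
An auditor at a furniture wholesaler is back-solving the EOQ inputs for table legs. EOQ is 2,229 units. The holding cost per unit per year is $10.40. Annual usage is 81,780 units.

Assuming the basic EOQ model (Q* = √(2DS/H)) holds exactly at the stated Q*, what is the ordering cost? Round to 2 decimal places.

$315.92

From Q* = √(2DS/H) ⇒ Q*² = 2DS/H.
S = Q²H / (2D) = 2,229² × 10.4 / (2 × 81,780) = 315.9195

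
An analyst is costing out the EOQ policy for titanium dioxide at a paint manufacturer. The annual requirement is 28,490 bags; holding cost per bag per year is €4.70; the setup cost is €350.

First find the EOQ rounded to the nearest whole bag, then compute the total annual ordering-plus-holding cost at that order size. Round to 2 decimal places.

2DS/H = 2·28,490·350/4.7 = 4,243,191.49
EOQ = √4,243,191.49 ≈ 2,059.90 → Q = 2,060 bags
Orders/yr = 28,490/2,060 = 13.830; ordering cost = 13.830 × €350 = €4,840.53
Average inventory = 2,060/2 = 1030; holding cost = 1030 × €4.7 = €4,841.00
Total = €4,840.53 + €4,841.00 = €9,681.53

€9,681.53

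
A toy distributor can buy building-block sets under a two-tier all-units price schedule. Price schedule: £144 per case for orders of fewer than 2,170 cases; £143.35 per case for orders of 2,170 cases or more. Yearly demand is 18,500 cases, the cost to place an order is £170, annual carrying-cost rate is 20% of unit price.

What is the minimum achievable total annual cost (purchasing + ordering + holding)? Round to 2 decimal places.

£2,677,459.27

H₁ = 20%×£144 = £28.8000;  H₂ = 20%×£143.35 = £28.6700
EOQ₁ = √(2×18,500×170/28.8000) = 467.34  (< 2,170, feasible at tier 1)
EOQ₂ = √(2×18,500×170/28.6700) = 468.39  (< 2,170 → use Q = 2,170 at tier-2 price)
TC(tier 1 (EOQ₁), Q≈467.3) = £2,677,459.27
TC(tier 2, Q≈2,170.0) = £2,684,531.26
Minimum at tier 1 (EOQ₁): £2,677,459.27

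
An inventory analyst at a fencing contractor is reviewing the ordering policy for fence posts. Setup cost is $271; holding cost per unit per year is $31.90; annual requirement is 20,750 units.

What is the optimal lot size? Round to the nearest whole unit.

EOQ = √(2DS/H) = √(2 × 20,750 × 271 / 31.9)
    = √(352,554.86) ≈ 593.76

594 units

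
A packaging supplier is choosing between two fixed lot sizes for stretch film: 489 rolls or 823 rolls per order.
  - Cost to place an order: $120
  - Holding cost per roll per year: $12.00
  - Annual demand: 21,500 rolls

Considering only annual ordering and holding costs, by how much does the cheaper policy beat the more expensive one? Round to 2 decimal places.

$137.20

For each Q, cost = (D/Q)·S + (Q/2)·H.
TC(489) = (21,500/489)×120 + (489/2)×12 = $8,210.07
TC(823) = (21,500/823)×120 + (823/2)×12 = $8,072.87
Cheaper: Q = 823.  Difference = $137.20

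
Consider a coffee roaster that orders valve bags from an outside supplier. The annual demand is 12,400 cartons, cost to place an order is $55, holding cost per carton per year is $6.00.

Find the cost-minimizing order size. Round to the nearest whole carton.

477 cartons

Q* = √(2·D·S / H) = √(2·12,400·55 / 6) = √227,333.3 ≈ 476.79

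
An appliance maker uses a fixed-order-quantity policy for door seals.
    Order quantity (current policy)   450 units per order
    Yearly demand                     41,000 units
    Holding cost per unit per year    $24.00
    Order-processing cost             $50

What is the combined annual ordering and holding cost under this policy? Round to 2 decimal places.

$9,955.56

Annual ordering cost = (D/Q)·S = (41,000/450) × 50 = $4,555.56
Annual holding cost  = (Q/2)·H = (450/2) × 24 = $5,400.00
Total = $4,555.56 + $5,400.00 = $9,955.56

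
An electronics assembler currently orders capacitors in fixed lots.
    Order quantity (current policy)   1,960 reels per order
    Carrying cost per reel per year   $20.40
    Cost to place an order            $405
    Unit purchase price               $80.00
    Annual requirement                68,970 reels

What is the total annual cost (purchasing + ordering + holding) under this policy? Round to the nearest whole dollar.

$5,551,843

Annual ordering cost = (D/Q)·S = (68,970/1,960) × 405 = $14,251.45
Annual holding cost  = (Q/2)·H = (1,960/2) × 20.4 = $19,992.00
Purchase cost = D·C = 68,970 × 80 = $5,517,600.00
Total = $14,251.45 + $19,992.00 + $5,517,600.00 = $5,551,843.45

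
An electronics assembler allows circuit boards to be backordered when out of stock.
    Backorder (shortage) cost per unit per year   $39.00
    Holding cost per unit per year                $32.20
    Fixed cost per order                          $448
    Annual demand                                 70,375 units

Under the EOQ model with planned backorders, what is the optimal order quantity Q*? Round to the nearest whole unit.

1,891 units

Basic EOQ = √(2·70,375·448/32.2) = 1,399.379
Backorder adjustment √((H+b)/b) = √((32.2+39)/39) = 1.3512
Q* = 1,399.379 × 1.3512 ≈ 1,890.79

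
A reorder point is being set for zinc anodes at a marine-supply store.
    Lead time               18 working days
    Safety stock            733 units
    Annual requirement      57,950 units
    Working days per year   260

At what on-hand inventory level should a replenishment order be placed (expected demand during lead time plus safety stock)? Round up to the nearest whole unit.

Daily demand d = 57,950 / 260 = 222.885 units/day
Demand during lead time = 222.885 × 18 = 4,011.92
Reorder point = 4,011.92 + 733 = 4,744.92 → round up

4,745 units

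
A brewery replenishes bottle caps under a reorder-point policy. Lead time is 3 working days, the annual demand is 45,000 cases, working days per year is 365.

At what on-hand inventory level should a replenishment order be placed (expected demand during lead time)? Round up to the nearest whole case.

Daily demand d = 45,000 / 365 = 123.288 cases/day
Demand during lead time = 123.288 × 3 = 369.86
Reorder point = 369.86 → round up

370 cases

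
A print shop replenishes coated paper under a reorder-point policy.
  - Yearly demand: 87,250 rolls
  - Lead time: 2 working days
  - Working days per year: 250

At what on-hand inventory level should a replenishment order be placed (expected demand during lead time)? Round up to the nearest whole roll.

Daily demand d = 87,250 / 250 = 349.000 rolls/day
Demand during lead time = 349.000 × 2 = 698.00
Reorder point = 698.00 → round up

698 rolls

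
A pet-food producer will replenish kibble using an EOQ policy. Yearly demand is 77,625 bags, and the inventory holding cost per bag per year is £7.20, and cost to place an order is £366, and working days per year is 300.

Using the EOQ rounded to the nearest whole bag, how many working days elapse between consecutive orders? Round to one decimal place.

10.9 days

EOQ = √(2DS/H) = √(2 × 77,625 × 366 / 7.2)
    = √(7,891,875.00) ≈ 2,809.25 → Q = 2,809 bags
T = Q/D × 300 days = 2,809/77,625 × 300 = 10.856 days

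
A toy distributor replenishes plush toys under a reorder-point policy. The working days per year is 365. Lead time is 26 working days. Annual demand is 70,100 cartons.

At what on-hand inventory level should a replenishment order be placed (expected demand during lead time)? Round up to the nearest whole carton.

Daily demand d = 70,100 / 365 = 192.055 cartons/day
Demand during lead time = 192.055 × 26 = 4,993.42
Reorder point = 4,993.42 → round up

4,994 cartons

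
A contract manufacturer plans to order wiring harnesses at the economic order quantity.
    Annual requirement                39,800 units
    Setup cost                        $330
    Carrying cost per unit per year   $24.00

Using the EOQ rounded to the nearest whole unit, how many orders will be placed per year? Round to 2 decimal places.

Q* = √(2·D·S / H) = √(2·39,800·330 / 24) = √1,094,500.0 ≈ 1,046.18 → Q = 1,046
N = D/Q = 39,800/1,046 ≈ 38.050 orders/yr

38.05 orders per year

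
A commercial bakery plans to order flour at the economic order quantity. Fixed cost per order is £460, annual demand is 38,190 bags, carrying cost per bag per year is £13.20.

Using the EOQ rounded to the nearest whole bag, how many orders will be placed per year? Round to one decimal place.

23.4 orders per year

EOQ = √(2DS/H) = √(2 × 38,190 × 460 / 13.2)
    = √(2,661,727.27) ≈ 1,631.48 → Q = 1,631
N = D/Q = 38,190/1,631 ≈ 23.415 orders/yr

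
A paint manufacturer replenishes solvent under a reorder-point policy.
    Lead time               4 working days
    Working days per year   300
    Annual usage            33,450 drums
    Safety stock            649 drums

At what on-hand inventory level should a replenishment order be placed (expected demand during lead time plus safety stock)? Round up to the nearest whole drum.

1,095 drums

Daily demand d = 33,450 / 300 = 111.500 drums/day
Demand during lead time = 111.500 × 4 = 446.00
Reorder point = 446.00 + 649 = 1,095.00 → round up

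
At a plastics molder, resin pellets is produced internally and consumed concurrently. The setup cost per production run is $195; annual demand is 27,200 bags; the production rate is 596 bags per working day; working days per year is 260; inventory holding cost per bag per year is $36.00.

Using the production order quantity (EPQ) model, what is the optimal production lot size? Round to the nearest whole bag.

d = 27,200/260 = 104.6154 bags/day;  effective holding cost H(1 − d/p) = 36·(1 − 104.6154/596) = 29.68095
Q* = √(2DS / H_eff) = √(2·27,200·195 / 29.68095) ≈ 597.83

598 bags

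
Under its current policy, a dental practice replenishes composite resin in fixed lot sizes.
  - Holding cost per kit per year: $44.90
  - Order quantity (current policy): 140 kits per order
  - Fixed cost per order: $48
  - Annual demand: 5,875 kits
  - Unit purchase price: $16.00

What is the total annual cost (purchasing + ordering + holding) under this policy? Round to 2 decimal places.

Annual ordering cost = (D/Q)·S = (5,875/140) × 48 = $2,014.29
Annual holding cost  = (Q/2)·H = (140/2) × 44.9 = $3,143.00
Purchase cost = D·C = 5,875 × 16 = $94,000.00
Total = $2,014.29 + $3,143.00 + $94,000.00 = $99,157.29

$99,157.29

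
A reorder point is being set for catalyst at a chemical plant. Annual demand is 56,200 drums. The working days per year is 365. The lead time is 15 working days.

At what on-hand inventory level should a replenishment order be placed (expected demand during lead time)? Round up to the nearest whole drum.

Daily demand d = 56,200 / 365 = 153.973 drums/day
Demand during lead time = 153.973 × 15 = 2,309.59
Reorder point = 2,309.59 → round up

2,310 drums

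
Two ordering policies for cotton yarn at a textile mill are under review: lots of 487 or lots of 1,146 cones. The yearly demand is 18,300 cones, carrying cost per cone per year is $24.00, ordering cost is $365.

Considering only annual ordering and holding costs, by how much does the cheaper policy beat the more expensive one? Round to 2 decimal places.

$20.93

For each Q, cost = (D/Q)·S + (Q/2)·H.
TC(487) = (18,300/487)×365 + (487/2)×24 = $19,559.61
TC(1,146) = (18,300/1,146)×365 + (1,146/2)×24 = $19,580.53
Lots of 487 are cheaper by $20.93.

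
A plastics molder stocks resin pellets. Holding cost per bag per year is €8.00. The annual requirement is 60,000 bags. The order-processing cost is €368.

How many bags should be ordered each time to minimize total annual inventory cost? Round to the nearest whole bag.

Optimal lot size Q* = (2 × 60,000 × €368 / €8)^½ ≈ 2,349.47

2,349 bags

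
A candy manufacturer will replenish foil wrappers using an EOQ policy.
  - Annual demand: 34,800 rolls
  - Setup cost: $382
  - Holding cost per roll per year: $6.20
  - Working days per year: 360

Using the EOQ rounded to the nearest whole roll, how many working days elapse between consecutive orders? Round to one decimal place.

EOQ = √(2DS/H) = √(2 × 34,800 × 382 / 6.2)
    = √(4,288,258.06) ≈ 2,070.81 → Q = 2,071 rolls
Days between orders = 360 / (D/Q) = 360 / 16.803 ≈ 21.424

21.4 days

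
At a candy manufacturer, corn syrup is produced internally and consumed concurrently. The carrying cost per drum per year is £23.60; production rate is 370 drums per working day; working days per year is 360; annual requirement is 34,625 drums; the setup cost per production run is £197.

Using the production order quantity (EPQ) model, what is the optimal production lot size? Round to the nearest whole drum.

884 drums

d = 34,625/360 = 96.1806 drums/day;  effective holding cost H(1 − d/p) = 23.6·(1 − 96.1806/370) = 17.46524
Q* = √(2DS / H_eff) = √(2·34,625·197 / 17.46524) ≈ 883.80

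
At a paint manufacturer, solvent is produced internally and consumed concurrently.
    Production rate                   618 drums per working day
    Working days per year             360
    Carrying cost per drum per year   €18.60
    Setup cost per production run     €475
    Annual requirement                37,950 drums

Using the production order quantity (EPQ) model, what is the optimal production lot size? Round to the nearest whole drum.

1,529 drums

d = 37,950/360 = 105.4167 drums/day;  effective holding cost H(1 − d/p) = 18.6·(1 − 105.4167/618) = 15.42727
Q* = √(2DS / H_eff) = √(2·37,950·475 / 15.42727) ≈ 1,528.70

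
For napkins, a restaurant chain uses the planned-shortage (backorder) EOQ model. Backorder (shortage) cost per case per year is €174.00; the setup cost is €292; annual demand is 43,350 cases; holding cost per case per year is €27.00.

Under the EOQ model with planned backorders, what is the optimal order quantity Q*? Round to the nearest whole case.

1,041 cases

Q* = √(2DS/H) · √((H + b)/b)
   = √(2 × 43,350 × 292 / 27) · √((27 + 174) / 174)
   = 968.320 × 1.0748 ≈ 1,040.74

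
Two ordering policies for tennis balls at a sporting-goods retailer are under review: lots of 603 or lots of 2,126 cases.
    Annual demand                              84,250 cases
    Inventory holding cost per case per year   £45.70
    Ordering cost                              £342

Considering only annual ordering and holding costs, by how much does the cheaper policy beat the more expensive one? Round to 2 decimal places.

For each Q, cost = (D/Q)·S + (Q/2)·H.
TC(603) = (84,250/603)×342 + (603/2)×45.7 = £61,562.13
TC(2,126) = (84,250/2,126)×342 + (2,126/2)×45.7 = £62,132.02
|ΔTC| = |£61,562.13 − £62,132.02| = £569.88

£569.88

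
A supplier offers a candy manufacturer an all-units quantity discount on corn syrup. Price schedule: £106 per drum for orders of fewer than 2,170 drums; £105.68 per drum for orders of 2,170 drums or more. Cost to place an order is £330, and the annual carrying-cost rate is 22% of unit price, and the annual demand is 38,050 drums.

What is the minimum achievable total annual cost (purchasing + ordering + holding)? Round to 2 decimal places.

H₁ = 22%×£106 = £23.3200;  H₂ = 22%×£105.68 = £23.2496
EOQ₁ = √(2×38,050×330/23.3200) = 1,037.73  (< 2,170, feasible at tier 1)
EOQ₂ = √(2×38,050×330/23.2496) = 1,039.30  (< 2,170 → use Q = 2,170 at tier-2 price)
TC(tier 1 (EOQ₁), Q≈1,037.7) = £4,057,499.90
TC(tier 2, Q≈2,170.0) = £4,052,136.22
Minimum at tier 2: £4,052,136.22

£4,052,136.22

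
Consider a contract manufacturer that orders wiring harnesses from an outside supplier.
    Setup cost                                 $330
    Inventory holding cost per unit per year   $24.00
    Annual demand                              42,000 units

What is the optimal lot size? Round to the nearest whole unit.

EOQ = √(2DS/H) = √(2 × 42,000 × 330 / 24)
    = √(1,155,000.00) ≈ 1,074.71

1,075 units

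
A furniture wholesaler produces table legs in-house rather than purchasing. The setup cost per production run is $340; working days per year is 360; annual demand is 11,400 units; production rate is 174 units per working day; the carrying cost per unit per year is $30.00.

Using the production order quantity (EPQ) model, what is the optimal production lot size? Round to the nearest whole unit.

562 units

Daily demand d = 11,400/360 = 31.667; p = 174; 1 − d/p = 0.81801
EPQ = √(2DS / (H(1 − d/p)))
    = √(2 × 11,400 × 340 / (30 × 0.81801)) ≈ 562.04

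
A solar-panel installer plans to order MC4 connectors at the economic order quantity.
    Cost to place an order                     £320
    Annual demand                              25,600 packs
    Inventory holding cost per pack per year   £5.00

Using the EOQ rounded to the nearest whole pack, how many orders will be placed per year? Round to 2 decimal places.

14.14 orders per year

EOQ = √(2DS/H) = √(2 × 25,600 × 320 / 5)
    = √(3,276,800.00) ≈ 1,810.19 → Q = 1,810
N = D/Q = 25,600/1,810 ≈ 14.144 orders/yr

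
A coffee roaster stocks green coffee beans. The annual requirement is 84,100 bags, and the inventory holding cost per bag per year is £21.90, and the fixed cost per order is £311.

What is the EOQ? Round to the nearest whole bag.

2DS/H = 2·84,100·311/21.9 = 2,388,593.61
EOQ = √2,388,593.61 ≈ 1,545.51

1,546 bags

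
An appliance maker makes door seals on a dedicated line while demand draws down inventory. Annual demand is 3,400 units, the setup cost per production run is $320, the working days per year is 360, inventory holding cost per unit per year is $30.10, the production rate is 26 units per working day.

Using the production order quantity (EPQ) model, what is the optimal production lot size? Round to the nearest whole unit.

337 units

d = 3,400/360 = 9.4444 units/day;  effective holding cost H(1 − d/p) = 30.1·(1 − 9.4444/26) = 19.16624
Q* = √(2DS / H_eff) = √(2·3,400·320 / 19.16624) ≈ 336.95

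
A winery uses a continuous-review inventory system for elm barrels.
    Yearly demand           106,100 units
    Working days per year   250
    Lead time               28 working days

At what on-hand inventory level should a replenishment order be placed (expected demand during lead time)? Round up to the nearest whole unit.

Daily demand d = 106,100 / 250 = 424.400 units/day
Demand during lead time = 424.400 × 28 = 11,883.20
Reorder point = 11,883.20 → round up

11,884 units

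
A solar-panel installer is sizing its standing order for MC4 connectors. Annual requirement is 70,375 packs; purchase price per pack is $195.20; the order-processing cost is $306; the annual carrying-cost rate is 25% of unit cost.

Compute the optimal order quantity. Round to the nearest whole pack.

939 packs

Carrying cost H = $195.2 × 25% = $48.8000/pack/yr
2DS/H = 2·70,375·306/48.8 = 882,571.72
EOQ = √882,571.72 ≈ 939.45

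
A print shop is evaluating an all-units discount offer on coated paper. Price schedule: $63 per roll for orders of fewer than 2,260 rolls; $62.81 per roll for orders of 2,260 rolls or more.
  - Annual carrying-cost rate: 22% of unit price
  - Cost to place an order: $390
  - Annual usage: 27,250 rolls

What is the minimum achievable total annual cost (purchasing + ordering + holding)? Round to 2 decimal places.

H₁ = 22%×$63 = $13.8600;  H₂ = 22%×$62.81 = $13.8182
EOQ₁ = √(2×27,250×390/13.8600) = 1,238.37  (< 2,260, feasible at tier 1)
EOQ₂ = √(2×27,250×390/13.8182) = 1,240.24  (< 2,260 → use Q = 2,260 at tier-2 price)
TC(tier 1 (EOQ₁), Q≈1,238.4) = $1,733,913.75
TC(tier 2, Q≈2,260.0) = $1,731,889.50
Minimum at tier 2: $1,731,889.50

$1,731,889.50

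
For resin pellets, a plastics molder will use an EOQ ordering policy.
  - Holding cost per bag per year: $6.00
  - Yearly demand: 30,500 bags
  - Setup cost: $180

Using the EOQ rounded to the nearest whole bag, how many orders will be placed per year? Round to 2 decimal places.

EOQ = √(2DS/H) = √(2 × 30,500 × 180 / 6)
    = √(1,830,000.00) ≈ 1,352.77 → Q = 1,353
Orders per year = D/Q = 30,500 / 1,353 = 22.542

22.54 orders per year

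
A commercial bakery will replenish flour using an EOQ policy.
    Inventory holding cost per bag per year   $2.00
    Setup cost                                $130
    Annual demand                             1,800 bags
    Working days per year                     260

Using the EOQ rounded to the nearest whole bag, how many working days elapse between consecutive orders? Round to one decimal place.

69.9 days

Optimal lot size Q* = (2 × 1,800 × $130 / $2)^½ ≈ 483.74 → Q = 484 bags
T = Q/D × 260 days = 484/1,800 × 260 = 69.911 days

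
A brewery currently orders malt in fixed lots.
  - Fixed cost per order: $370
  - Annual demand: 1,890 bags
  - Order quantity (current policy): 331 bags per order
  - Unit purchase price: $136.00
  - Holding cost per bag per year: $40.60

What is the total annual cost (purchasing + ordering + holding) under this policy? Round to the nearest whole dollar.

Annual ordering cost = (D/Q)·S = (1,890/331) × 370 = $2,112.69
Annual holding cost  = (Q/2)·H = (331/2) × 40.6 = $6,719.30
Purchase cost = D·C = 1,890 × 136 = $257,040.00
Total = $2,112.69 + $6,719.30 + $257,040.00 = $265,871.99

$265,872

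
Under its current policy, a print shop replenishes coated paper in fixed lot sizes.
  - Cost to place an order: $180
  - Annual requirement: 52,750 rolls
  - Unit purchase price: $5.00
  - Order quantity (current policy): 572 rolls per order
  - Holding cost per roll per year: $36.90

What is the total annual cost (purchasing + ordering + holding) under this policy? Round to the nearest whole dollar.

Ordering: D/Q × S = 52,750/572 × $180 = $16,599.65
Holding:  Q/2 × H = 572/2 × $36.9 = $10,553.40
Purchase cost = D·C = 52,750 × 5 = $263,750.00
Total = $16,599.65 + $10,553.40 + $263,750.00 = $290,903.05

$290,903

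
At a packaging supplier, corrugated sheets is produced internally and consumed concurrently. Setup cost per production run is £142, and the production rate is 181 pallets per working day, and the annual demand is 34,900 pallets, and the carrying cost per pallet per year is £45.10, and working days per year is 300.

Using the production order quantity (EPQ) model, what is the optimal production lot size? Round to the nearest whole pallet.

784 pallets

d = 34,900/300 = 116.3333 pallets/day;  effective holding cost H(1 − d/p) = 45.1·(1 − 116.3333/181) = 16.11308
Q* = √(2DS / H_eff) = √(2·34,900·142 / 16.11308) ≈ 784.30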